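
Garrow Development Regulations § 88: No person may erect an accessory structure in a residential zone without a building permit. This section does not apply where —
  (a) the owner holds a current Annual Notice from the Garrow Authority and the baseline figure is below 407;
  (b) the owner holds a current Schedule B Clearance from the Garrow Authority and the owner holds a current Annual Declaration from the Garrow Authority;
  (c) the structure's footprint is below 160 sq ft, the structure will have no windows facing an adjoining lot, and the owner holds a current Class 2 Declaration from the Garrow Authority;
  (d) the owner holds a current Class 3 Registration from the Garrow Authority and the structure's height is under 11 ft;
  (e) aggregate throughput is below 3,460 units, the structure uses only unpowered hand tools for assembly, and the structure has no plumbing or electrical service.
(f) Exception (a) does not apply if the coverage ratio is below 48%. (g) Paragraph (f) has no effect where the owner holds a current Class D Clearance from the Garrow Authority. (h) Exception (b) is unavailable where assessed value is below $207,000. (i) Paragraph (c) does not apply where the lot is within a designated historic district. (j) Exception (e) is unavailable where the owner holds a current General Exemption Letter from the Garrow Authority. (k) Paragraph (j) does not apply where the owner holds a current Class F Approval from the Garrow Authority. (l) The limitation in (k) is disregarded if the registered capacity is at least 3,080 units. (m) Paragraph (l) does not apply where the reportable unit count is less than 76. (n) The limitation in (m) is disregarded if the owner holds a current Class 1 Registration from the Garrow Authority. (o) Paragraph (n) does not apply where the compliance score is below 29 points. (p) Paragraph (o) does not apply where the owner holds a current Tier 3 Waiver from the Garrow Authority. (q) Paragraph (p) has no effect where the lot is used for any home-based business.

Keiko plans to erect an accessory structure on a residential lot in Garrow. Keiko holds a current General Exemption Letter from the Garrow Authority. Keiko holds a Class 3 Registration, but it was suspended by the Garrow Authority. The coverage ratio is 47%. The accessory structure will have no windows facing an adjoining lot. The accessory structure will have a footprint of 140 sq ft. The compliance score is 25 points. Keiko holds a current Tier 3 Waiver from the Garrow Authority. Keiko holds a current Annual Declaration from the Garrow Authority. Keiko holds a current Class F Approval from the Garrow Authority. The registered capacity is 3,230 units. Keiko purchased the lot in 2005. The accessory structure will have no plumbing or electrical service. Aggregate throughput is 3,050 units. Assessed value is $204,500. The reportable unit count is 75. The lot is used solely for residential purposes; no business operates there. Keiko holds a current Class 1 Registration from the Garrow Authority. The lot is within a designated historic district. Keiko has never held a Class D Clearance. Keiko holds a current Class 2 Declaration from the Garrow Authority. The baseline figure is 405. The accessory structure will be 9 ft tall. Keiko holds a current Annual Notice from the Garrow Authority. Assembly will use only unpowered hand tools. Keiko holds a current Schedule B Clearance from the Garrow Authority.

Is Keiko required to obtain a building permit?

Yes — Keiko must obtain a building permit.

Exception (a) is satisfied on its face — a current Annual Notice is held; the baseline figure is 405, below the 407 limit. Turning to paragraphs (f)–(g): (f) operates — the coverage ratio is 47%, below the 48% limit. (g), which would lift (f), is not triggered — there is no Class D Clearance in force. So (a) is unavailable.
Exception (b): a current Schedule B Clearance is held; a current Annual Declaration is held — every condition holds. Turning to paragraph (h): (h) operates against (b): assessed value is $204,500, below the $207,000 limit. So (b) is unavailable.
Exception (c)'s conditions are all satisfied: the structure's footprint is 140 sq ft, below the 160 sq ft limit; no windows face an adjoining lot; a current Class 2 Declaration is held. But applying paragraph (i): (i) operates against (c): the lot is in a historic district. So (c) is unavailable.
Exception (d) requires that the owner holds a current Class 3 Registration from the Garrow Authority; but the Class 3 Registration is not current, so (d) is unavailable.
Exception (e)'s conditions are all satisfied: aggregate throughput is 3,050 units, below the 3,460 units limit; assembly uses only hand tools; there is no plumbing or electrical service. But applying paragraphs (j)–(q): (j) operates against (e): a current General Exemption Letter is held. (k) applies (a current Class F Approval is held), but is itself disapplied by (l): (l) operates against (k): the registered capacity is 3,230 units, meeting the 3,080 units threshold. (m) operates (the reportable unit count is 75, less than the 76 limit), but yields to (n): (n) operates against (m): a current Class 1 Registration is held. (o) is triggered (the compliance score is 25 points, below the 29 points limit), but yields to (p): (p) operates against (o): a current Tier 3 Waiver is held. (q) is inapplicable (the lot is solely residential), so (p) stands. So (e) is unavailable.
Every exception is unavailable, so the rule governs.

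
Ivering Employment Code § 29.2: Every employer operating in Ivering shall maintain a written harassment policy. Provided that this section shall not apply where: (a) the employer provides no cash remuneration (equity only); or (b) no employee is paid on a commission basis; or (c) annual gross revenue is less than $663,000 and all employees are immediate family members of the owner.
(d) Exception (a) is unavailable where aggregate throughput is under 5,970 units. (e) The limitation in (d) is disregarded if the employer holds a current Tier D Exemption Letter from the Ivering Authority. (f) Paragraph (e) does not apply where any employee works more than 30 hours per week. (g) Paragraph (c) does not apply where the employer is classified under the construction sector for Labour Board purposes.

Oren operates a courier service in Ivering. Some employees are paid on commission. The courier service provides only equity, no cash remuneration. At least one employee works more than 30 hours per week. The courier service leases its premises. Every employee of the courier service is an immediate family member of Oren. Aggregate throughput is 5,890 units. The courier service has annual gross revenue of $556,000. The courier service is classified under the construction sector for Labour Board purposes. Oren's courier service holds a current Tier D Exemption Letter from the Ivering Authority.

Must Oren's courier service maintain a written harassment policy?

Yes — Oren's courier service must maintain a written harassment policy.

All of (a)'s requirements are met (remuneration is equity-only). Turning to paragraphs (d)–(f): (d) is engaged — aggregate throughput is 5,890 units, under the 5,970 units limit. (e) is triggered (a current Tier D Exemption Letter is held), but yields to (f): (f) operates against (e): at least one employee exceeds 30 hours/week. Exception (a) does not apply.
Exception (b) requires that no employee is paid on a commission basis; but some employees are paid on commission, so (b) is unavailable.
Exception (c)'s conditions are all satisfied: annual gross revenue is $556,000, less than the $663,000 limit; every employee is an immediate family member. However, paragraph (g) must be considered: (g) is engaged — the courier service is classified under the construction sector. (c) is therefore removed.
No exception applies. The general rule governs.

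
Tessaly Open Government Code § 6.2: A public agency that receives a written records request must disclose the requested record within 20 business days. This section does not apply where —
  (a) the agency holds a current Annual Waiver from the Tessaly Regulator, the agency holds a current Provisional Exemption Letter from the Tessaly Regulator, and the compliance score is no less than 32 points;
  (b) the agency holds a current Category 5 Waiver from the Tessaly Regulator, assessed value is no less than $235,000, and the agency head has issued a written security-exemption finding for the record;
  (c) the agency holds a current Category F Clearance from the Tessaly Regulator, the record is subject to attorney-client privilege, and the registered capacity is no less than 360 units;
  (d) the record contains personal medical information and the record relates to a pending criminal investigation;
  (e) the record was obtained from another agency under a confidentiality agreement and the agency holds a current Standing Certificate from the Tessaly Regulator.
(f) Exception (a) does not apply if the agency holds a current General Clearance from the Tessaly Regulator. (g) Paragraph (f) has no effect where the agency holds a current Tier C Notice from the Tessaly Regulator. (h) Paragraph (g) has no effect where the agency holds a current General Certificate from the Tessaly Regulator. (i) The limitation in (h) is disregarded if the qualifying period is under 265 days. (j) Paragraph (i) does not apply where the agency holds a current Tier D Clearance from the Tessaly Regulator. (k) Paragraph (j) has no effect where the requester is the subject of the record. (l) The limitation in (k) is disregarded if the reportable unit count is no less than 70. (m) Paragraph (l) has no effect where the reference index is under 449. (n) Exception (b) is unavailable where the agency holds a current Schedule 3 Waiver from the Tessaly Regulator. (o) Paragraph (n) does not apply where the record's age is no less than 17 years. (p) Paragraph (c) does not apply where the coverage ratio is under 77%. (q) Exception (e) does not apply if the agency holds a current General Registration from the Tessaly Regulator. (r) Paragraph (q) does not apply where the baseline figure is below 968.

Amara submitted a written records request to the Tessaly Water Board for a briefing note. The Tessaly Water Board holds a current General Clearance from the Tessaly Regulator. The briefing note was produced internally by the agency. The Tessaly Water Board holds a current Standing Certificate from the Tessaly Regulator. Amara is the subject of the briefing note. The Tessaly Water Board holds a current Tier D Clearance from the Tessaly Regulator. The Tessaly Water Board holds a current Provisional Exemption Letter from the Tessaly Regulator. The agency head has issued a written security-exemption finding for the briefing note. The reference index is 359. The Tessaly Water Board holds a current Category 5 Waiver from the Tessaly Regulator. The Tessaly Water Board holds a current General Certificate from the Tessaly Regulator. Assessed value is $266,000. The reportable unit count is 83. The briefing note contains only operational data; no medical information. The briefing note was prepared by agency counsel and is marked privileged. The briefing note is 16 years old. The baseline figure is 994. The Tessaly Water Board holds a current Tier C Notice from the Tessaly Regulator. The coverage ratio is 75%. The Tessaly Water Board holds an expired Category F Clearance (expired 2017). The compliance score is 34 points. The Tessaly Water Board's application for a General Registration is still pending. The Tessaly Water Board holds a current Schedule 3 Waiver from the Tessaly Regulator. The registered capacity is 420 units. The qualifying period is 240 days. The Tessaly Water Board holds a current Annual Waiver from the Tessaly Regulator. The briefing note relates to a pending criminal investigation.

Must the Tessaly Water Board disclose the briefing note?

No — exception (a) applies; the Tessaly Water Board is not required to disclose the briefing note.

Exception (a): a current Annual Waiver is held; a current Provisional Exemption Letter is held; the compliance score is 34 points, meeting the 32 points threshold — every condition holds. Under paragraphs (f)–(m): (f) is triggered (a current General Clearance is held), but is overridden by (g): (g) is engaged — a current Tier C Notice is held. (h) operates (a current General Certificate is held), but is overridden by (i): (i) operates — the qualifying period is 240 days, under the 265 days limit. (j) is triggered (a current Tier D Clearance is held), but yields to (k): (k) operates against (j): Amara is the subject of the briefing note. (l) would limit (k) — the reportable unit count is 83, meeting the 70 threshold — but (m) sets (l) aside: (m) is engaged — the reference index is 359, under the 449 limit. Exception (a) stands.
Exception (b) is satisfied on its face — a current Category 5 Waiver is held; assessed value is $266,000, meeting the $235,000 threshold; a written security-exemption finding has been issued. Turning to paragraphs (n)–(o): (n) is triggered — a current Schedule 3 Waiver is held. (o) does not operate here (the record's age is 16 years, short of 17 years), so (n) stands. (b) is therefore removed.
Exception (c) fails — no current Category F Clearance is held.
Exception (d) fails — the briefing note contains only operational data.
Exception (e) fails — the briefing note was produced internally.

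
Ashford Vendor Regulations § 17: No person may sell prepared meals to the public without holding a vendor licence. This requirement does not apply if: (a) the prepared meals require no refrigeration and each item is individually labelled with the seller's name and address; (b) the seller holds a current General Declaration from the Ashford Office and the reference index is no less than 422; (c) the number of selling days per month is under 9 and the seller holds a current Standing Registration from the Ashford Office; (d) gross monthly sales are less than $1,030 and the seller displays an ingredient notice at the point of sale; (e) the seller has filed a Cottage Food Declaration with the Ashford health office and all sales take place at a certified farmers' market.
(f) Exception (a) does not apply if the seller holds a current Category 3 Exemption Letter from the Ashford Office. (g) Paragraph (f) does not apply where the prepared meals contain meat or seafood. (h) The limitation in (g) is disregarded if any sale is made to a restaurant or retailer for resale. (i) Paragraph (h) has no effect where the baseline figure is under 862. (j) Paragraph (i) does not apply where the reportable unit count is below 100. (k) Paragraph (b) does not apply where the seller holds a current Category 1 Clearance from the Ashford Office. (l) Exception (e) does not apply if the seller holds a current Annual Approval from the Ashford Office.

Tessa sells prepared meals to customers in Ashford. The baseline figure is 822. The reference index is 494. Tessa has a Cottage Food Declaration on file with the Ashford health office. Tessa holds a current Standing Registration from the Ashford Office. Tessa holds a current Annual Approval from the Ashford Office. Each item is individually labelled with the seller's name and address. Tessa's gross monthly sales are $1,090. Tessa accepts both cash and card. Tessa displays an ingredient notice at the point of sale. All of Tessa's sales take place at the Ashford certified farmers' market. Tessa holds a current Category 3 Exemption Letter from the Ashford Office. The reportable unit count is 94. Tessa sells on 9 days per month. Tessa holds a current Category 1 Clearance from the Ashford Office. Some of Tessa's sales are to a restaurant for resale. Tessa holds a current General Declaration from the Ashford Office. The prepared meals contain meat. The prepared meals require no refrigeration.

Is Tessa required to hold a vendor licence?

Yes — Tessa must hold a vendor licence.

Exception (a): the prepared meals are shelf-stable; items are individually labelled — every condition holds. Turning to paragraphs (f)–(j): (f) is triggered — a current Category 3 Exemption Letter is held. (g) operates (the prepared meals contain meat), but is set aside by (h): (h) operates against (g): some sales are to a restaurant for resale. (i) would limit (h) — the baseline figure is 822, under the 862 limit — but (j) sets (i) aside: (j) operates — the reportable unit count is 94, below the 100 limit. Exception (a) does not apply.
Exception (b) is satisfied on its face — a current General Declaration is held; the reference index is 494, meeting the 422 threshold. Turning to paragraph (k): (k) is engaged — a current Category 1 Clearance is held. (b) is therefore removed.
Exception (c) does not apply: the number of selling days per month is 9, not under 9.
Exception (d) does not apply: gross monthly sales are $1,090, not less than $1,030.
Exception (e)'s conditions are all satisfied: a Cottage Food Declaration is on file; all sales are at a certified farmers' market. But applying paragraph (l): (l) operates against (e): a current Annual Approval is held. So (e) is unavailable.
Every exception is unavailable, so the rule governs.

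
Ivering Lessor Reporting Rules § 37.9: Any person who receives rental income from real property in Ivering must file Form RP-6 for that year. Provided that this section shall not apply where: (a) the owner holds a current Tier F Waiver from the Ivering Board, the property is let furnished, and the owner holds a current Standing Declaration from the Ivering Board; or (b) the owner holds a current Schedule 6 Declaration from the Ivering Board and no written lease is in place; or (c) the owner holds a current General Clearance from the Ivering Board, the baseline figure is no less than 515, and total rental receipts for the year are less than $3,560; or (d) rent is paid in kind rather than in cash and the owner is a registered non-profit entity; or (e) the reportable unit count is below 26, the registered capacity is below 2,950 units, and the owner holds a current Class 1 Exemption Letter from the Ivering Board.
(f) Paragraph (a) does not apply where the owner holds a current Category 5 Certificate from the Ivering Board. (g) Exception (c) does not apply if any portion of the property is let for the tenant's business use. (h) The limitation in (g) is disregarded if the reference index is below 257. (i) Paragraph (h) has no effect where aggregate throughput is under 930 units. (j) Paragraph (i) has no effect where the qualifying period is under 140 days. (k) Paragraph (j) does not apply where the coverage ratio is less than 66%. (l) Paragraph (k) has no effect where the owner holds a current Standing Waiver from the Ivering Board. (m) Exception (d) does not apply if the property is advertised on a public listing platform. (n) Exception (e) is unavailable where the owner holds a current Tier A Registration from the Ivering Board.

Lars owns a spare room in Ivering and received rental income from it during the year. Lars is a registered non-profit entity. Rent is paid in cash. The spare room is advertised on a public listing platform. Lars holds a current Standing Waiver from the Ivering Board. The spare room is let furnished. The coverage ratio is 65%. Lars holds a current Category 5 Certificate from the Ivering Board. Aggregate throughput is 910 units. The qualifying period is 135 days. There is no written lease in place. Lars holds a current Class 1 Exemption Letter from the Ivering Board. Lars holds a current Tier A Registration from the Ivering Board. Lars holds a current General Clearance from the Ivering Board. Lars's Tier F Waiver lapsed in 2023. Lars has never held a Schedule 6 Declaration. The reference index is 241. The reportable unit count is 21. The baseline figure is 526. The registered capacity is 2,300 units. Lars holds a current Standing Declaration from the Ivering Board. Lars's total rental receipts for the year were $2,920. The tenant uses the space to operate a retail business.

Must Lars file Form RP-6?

Exception (a) does not apply: the Tier F Waiver is not current.
Exception (b) requires that the owner holds a current Schedule 6 Declaration from the Ivering Board; but the Schedule 6 Declaration is not current, so (b) is unavailable.
All of (c)'s requirements are met (a current General Clearance is held; the baseline figure is 526, meeting the 515 threshold; total rental receipts for the year are $2,920, less than the $3,560 limit). Under paragraphs (g)–(l): (g) would limit (c) — the space is let for business use — but (h) sets (g) aside: (h) operates against (g): the reference index is 241, below the 257 limit. (i) operates (aggregate throughput is 910 units, under the 930 units limit), but is set aside by (j): (j) is engaged — the qualifying period is 135 days, under the 140 days limit. (k) would limit (j) — the coverage ratio is 65%, less than the 66% limit — but (l) sets (k) aside: (l) operates — a current Standing Waiver is held. (c) remains available.
Exception (d) fails — rent is paid in cash.
All of (e)'s requirements are met (the reportable unit count is 21, below the 26 limit; the registered capacity is 2,300 units, below the 2,950 units limit; a current Class 1 Exemption Letter is held). Turning to paragraph (n): (n) is triggered — a current Tier A Registration is held. (e) is therefore removed.

No — exception (c) applies; Lars is not required to file Form RP-6.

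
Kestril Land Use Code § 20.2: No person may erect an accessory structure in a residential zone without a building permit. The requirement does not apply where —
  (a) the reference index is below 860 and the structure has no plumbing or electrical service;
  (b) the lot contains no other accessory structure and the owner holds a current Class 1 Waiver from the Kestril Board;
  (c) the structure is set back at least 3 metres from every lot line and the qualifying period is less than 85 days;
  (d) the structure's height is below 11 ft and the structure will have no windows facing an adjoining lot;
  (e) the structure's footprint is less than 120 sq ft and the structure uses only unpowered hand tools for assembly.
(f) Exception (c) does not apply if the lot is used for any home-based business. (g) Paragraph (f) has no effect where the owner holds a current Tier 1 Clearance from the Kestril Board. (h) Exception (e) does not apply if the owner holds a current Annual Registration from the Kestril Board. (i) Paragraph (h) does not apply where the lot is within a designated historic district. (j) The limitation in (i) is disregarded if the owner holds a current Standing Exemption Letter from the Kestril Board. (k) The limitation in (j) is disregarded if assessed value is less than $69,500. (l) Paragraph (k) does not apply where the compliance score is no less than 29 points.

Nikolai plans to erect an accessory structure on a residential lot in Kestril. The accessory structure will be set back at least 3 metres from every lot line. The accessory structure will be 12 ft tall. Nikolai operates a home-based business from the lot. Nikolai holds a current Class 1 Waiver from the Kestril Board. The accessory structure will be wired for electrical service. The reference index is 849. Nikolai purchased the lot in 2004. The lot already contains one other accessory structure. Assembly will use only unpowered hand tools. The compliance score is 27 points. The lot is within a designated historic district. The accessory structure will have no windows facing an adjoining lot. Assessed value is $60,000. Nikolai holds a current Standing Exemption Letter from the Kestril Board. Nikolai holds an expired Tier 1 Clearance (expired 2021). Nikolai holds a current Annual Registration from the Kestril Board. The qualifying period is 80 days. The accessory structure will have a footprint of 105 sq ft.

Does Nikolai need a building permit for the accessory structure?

No — exception (e) applies; Nikolai does not need a building permit.

Exception (a) does not apply: electrical service is planned.
Exception (b) does not apply: the lot already has another accessory structure.
Exception (c): the setback is at least 3 m on every side; the qualifying period is 80 days, less than the 85 days limit — every condition holds. Turning to paragraphs (f)–(g): (f) operates against (c): a home-based business operates on the lot. (g) is inapplicable (there is no Tier 1 Clearance in force), so (f) stands. (c) is therefore removed.
Exception (d) fails — the structure's height is 12 ft, not below 11 ft.
Exception (e): the structure's footprint is 105 sq ft, less than the 120 sq ft limit; assembly uses only hand tools — every condition holds. Under paragraphs (h)–(l): (h) would limit (e) — a current Annual Registration is held — but (i) sets (h) aside: (i) operates — the lot is in a historic district. (j) would limit (i) — a current Standing Exemption Letter is held — but (k) sets (j) aside: (k) operates against (j): assessed value is $60,000, less than the $69,500 limit. (l) is not engaged (the compliance score is 27 points, short of 29 points), so (k) stands. Exception (e) stands.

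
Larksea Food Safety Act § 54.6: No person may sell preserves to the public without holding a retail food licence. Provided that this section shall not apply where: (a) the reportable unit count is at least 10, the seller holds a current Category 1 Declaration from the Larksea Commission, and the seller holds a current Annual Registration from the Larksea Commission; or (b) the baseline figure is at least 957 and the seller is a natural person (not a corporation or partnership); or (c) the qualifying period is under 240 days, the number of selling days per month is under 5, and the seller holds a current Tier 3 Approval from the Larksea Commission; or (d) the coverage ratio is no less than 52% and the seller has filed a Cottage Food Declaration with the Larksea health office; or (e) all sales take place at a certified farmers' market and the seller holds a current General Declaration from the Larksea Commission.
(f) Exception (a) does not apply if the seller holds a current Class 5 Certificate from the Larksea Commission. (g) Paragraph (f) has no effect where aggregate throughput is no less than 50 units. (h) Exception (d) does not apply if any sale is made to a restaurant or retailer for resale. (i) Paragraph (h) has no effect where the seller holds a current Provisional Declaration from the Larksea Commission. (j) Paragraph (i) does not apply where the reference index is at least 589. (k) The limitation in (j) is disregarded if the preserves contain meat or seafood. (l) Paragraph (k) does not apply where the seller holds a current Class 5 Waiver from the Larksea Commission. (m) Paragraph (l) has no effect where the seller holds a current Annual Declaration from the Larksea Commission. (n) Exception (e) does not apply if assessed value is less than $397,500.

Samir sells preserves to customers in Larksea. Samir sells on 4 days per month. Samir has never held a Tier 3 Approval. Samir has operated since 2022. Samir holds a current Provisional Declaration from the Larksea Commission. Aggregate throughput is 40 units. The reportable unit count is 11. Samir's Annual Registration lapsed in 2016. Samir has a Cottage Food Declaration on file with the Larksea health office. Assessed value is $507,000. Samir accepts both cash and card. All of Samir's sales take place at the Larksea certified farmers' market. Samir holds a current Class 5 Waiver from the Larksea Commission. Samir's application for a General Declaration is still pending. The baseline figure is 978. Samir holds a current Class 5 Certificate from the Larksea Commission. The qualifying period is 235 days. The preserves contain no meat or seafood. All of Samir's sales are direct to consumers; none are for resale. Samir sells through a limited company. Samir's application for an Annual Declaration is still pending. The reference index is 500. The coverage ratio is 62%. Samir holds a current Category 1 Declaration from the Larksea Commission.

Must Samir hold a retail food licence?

No — exception (d) applies; Samir is not required to hold a retail food licence.

Exception (a) does not apply: there is no Annual Registration in force.
Exception (b) requires that the seller is a natural person (not a corporation or partnership); but the seller operates through a limited company, so (b) is unavailable.
Exception (c) requires that the seller holds a current Tier 3 Approval from the Larksea Commission; but no current Tier 3 Approval is held, so (c) is unavailable.
All of (d)'s requirements are met (the coverage ratio is 62%, meeting the 52% threshold; a Cottage Food Declaration is on file). Considering the limiting provisions: (h), which would limit (d), is not triggered: no sales are for resale. So (d) applies.
Exception (e) does not apply: there is no General Declaration in force.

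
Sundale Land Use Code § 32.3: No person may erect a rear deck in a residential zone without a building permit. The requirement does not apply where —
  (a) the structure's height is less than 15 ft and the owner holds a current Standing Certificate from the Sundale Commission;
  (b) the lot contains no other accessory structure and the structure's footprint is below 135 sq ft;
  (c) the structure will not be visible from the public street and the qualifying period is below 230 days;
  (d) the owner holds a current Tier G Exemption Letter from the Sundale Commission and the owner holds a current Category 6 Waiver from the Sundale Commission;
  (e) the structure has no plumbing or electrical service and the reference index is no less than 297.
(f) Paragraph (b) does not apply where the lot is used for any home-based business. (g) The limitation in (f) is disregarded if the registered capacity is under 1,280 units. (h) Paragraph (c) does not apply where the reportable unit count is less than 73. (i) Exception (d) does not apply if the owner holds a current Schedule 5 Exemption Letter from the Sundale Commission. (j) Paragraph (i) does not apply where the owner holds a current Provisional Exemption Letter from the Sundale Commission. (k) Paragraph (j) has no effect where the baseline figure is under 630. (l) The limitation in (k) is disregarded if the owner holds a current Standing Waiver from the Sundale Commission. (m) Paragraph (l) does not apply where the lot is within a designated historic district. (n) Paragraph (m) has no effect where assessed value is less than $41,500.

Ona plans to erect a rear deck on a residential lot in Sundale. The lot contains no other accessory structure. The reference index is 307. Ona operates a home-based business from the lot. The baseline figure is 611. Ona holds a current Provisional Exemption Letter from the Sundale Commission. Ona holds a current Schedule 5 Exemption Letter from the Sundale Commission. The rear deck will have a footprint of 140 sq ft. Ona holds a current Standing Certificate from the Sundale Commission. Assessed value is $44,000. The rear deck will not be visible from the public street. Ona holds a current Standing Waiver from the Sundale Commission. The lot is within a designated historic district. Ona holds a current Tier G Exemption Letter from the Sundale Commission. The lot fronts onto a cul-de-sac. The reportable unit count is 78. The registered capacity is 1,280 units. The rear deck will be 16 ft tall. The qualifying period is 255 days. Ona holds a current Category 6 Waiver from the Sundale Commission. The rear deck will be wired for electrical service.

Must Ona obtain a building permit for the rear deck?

Yes — Ona must obtain a building permit.

Exception (a) requires that the structure's height is less than 15 ft; but the structure's height is 16 ft, not less than 15 ft, so (a) is unavailable.
Exception (b) fails — the structure's footprint is 140 sq ft, not below 135 sq ft.
Exception (c) fails — the qualifying period is 255 days, not below 230 days.
Exception (d) is satisfied on its face — a current Tier G Exemption Letter is held; a current Category 6 Waiver is held. Turning to paragraphs (i)–(n): (i) is engaged — a current Schedule 5 Exemption Letter is held. (j) is engaged (a current Provisional Exemption Letter is held), but is displaced by (k): (k) is triggered — the baseline figure is 611, under the 630 limit. (l) operates (a current Standing Waiver is held), but is itself disapplied by (m): (m) operates against (l): the lot is in a historic district. (n) is inapplicable (assessed value is $44,000, not less than $41,500), so (m) stands. (d) is therefore removed.
Exception (e) fails — electrical service is planned.
No exception displaces § 32.3.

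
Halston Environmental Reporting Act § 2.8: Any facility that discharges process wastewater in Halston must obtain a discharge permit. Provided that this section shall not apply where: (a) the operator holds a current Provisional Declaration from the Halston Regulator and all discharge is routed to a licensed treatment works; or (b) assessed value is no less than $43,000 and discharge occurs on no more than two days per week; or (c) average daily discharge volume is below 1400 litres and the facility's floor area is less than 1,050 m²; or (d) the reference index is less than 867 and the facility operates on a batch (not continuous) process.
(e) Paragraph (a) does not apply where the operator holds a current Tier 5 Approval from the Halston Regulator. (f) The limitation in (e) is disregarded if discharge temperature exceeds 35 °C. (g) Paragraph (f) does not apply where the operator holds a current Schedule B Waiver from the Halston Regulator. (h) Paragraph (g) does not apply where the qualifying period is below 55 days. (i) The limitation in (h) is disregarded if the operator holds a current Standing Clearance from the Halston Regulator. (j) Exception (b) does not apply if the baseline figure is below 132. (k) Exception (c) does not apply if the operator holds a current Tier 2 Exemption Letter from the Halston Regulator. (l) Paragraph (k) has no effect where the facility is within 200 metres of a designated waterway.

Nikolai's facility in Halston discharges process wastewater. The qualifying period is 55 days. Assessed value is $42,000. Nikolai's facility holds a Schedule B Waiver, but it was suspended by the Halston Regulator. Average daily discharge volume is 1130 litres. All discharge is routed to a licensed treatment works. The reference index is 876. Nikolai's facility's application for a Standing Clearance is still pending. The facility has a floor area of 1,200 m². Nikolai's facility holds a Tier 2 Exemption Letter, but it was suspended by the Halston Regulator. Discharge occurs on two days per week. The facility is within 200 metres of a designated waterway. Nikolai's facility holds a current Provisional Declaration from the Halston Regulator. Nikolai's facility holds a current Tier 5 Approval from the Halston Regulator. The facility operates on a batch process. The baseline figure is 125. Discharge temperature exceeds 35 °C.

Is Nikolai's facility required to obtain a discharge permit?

No — exception (a) applies; Nikolai's facility is not required to obtain a discharge permit.

Exception (a)'s conditions are all satisfied: a current Provisional Declaration is held; discharge is routed to a licensed treatment works. Applying paragraphs (e)–(i): (e) would limit (a) — a current Tier 5 Approval is held — but (f) sets (e) aside: (f) operates against (e): discharge temperature exceeds 35 °C. (g) is inapplicable (there is no Schedule B Waiver in force), so (f) stands. (a) remains available.
Exception (b) fails — assessed value is $42,000, short of $43,000.
Exception (c) requires that the facility's floor area is less than 1,050 m²; but the facility's floor area is 1,200 m², not less than 1,050 m², so (c) is unavailable.
Exception (d) does not apply: the reference index is 876, not less than 867.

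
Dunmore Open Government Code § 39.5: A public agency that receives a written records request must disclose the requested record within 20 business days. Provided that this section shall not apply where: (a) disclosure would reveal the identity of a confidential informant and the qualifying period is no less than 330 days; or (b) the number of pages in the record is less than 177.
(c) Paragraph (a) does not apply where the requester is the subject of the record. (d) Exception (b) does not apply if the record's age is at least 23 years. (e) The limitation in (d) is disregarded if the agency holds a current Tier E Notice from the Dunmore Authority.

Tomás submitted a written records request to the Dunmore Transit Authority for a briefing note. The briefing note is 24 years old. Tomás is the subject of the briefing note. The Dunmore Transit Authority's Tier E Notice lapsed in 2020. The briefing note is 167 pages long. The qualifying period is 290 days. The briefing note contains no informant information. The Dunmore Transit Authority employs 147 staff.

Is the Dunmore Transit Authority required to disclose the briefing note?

Yes — the Dunmore Transit Authority must disclose the briefing note.

Exception (a) does not apply: the briefing note contains no informant information.
Exception (b)'s conditions are all satisfied: the number of pages in the record is 167, less than the 177 limit. But: (d) applies — the record's age is 24 years, meeting the 23 years threshold. (e) is inapplicable (the Tier E Notice is not current), so (d) stands. (b) is therefore removed.
No exception applies. The general rule governs.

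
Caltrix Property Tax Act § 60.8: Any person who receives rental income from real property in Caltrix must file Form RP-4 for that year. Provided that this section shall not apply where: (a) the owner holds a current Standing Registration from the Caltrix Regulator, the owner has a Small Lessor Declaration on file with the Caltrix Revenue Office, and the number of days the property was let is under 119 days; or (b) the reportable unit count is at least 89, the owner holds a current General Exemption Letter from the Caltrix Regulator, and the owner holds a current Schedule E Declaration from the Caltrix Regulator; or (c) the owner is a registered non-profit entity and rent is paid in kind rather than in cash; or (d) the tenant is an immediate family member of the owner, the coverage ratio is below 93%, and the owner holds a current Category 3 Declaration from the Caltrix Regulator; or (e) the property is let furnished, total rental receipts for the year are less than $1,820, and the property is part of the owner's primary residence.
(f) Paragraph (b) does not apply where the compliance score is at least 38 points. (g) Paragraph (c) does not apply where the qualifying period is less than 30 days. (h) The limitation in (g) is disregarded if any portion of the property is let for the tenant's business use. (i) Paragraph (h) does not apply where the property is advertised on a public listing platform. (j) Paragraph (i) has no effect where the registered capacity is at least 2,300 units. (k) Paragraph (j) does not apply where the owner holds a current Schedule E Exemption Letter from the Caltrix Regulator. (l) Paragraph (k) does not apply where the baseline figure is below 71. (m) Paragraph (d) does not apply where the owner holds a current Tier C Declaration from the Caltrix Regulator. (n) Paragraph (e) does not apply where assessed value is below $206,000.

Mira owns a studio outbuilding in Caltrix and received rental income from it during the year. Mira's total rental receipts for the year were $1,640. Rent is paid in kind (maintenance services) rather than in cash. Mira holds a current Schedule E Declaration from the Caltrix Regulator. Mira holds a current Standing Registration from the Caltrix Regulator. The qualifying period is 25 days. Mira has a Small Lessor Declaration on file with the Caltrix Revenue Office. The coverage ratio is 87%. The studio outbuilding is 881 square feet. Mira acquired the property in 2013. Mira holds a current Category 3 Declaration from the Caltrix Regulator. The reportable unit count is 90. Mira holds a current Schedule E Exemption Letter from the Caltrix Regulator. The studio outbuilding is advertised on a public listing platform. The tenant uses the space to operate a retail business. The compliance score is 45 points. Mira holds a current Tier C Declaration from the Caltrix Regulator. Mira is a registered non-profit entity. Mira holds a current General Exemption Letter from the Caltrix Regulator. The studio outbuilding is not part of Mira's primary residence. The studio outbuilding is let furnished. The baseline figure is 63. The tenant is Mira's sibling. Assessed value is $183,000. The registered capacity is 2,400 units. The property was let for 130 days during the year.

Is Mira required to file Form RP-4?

No — exception (c) applies; Mira is not required to file Form RP-4.

Exception (a) does not apply: the number of days the property was let is 130 days, not under 119 days.
Exception (b): the reportable unit count is 90, meeting the 89 threshold; a current General Exemption Letter is held; a current Schedule E Declaration is held — every condition holds. But applying paragraph (f): (f) operates against (b): the compliance score is 45 points, meeting the 38 points threshold. So (b) is unavailable.
Exception (c): Mira is a registered non-profit; rent is paid in kind — every condition holds. Considering the limiting provisions: (g) is triggered (the qualifying period is 25 days, less than the 30 days limit), but is set aside by (h): (h) operates — the space is let for business use. (i) would limit (h) — the property is publicly advertised — but (j) sets (i) aside: (j) operates against (i): the registered capacity is 2,400 units, meeting the 2,300 units threshold. (k) would limit (j) — a current Schedule E Exemption Letter is held — but (l) sets (k) aside: (l) operates against (k): the baseline figure is 63, below the 71 limit. Exception (c) stands.
All of (d)'s requirements are met (the tenant is an immediate family member; the coverage ratio is 87%, below the 93% limit; a current Category 3 Declaration is held). But applying paragraph (m): (m) operates — a current Tier C Declaration is held. So (d) is unavailable.
Exception (e) fails — the studio outbuilding is not part of the primary residence.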